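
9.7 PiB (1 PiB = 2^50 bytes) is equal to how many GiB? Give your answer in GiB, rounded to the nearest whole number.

9.7 PiB = 9.7 × 2^50 bytes = 10,921,229,096,373,452.8 bytes
1 GiB = 1,073,741,824 bytes
10,921,229,096,373,452.8 / 1,073,741,824 = 10,171,187 GiB

10,171,187 GiB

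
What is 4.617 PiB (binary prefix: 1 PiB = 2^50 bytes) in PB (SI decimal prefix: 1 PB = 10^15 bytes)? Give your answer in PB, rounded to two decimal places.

4.617 PiB × 1,125,899,906,842,624 bytes/PiB = 5,198,279,869,892,395.008 bytes
1 PB = 1,000,000,000,000,000 bytes
5,198,279,869,892,395.008 / 1,000,000,000,000,000 = 5.20 PB

5.20 PB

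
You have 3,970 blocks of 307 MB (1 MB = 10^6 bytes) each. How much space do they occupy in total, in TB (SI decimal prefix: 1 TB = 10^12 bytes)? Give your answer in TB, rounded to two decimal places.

Total = 3,970 × 307 MB = 1,218,790 MB
= 1,218,790 × 1,000,000 bytes = 1,218,790,000,000 bytes
1 TB = 1,000,000,000,000 bytes
1,218,790,000,000 / 1,000,000,000,000 = 1.22 TB

1.22 TB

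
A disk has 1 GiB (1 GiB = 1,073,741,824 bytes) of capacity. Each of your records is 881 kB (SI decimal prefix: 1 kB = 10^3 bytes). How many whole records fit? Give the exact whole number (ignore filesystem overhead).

1,218

Capacity: 1 GiB = 1,073,741,824 bytes
Per item: 881 kB = 881,000 bytes
⌊1,073,741,824 / 881,000⌋ = 1,218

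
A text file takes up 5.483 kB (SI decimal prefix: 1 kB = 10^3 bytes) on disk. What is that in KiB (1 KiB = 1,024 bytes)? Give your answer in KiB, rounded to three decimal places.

5.483 kB = 5.483 × 10^3 bytes = 5,483 bytes
1 KiB = 1,024 bytes
5,483 / 1,024 = 5.354 KiB

5.354 KiB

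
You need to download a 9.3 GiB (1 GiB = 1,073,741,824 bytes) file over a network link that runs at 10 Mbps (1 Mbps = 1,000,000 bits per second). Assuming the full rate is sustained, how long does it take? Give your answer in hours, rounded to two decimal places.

2.22 hours

9.3 GiB = 9,985,798,963.2 bytes = 79,886,391,705.6 bits
10 Mbps = 10,000,000 bits/s
time = 79,886,391,705.6 / 10,000,000 = 7,988.6392 s
7,988.6392 s / 3600 = 2.22 hours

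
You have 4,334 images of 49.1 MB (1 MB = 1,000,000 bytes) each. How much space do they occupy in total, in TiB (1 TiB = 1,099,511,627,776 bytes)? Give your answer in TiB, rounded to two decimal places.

Total = 4,334 × 49.1 MB = 212799.4 MB
= 212799.4 × 1,000,000 bytes = 212,799,400,000 bytes
1 TiB = 1,099,511,627,776 bytes
212,799,400,000 / 1,099,511,627,776 = 0.19 TiB

0.19 TiB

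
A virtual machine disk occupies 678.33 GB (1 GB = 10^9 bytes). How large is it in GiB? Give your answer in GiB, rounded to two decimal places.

631.74 GiB

678.33 GB × 1,000,000,000 bytes/GB = 678,330,000,000 bytes
1 GiB = 1,073,741,824 bytes
678,330,000,000 / 1,073,741,824 = 631.74 GiB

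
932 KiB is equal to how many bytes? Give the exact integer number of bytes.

932 × 1,024 = 954,368 bytes

954,368 bytes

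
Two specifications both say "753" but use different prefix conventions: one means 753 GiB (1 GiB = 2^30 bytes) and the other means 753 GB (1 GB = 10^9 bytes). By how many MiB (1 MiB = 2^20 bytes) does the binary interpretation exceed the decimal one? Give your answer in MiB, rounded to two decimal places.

753 GiB = 753 × 1,073,741,824 = 808,527,593,472 bytes
753 GB = 753 × 1,000,000,000 = 753,000,000,000 bytes
difference = 55,527,593,472 bytes
55,527,593,472 / 1,048,576 = 52,955.24 MiB

52,955.24 MiB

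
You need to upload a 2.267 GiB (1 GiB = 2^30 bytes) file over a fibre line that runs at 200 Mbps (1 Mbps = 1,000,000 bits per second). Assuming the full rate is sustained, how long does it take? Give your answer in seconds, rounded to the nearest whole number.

97 seconds

2.267 GiB = 2,434,172,715.008 bytes = 19,473,381,720.064 bits
200 Mbps = 200,000,000 bits/s
time = 19,473,381,720.064 / 200,000,000 = 97 s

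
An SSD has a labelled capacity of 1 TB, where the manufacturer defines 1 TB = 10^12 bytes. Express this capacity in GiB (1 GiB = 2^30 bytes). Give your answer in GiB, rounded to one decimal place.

931.3 GiB

1 TB = 1 × 10^12 bytes = 1,000,000,000,000 bytes
1 GiB = 2^30 bytes = 1,073,741,824 bytes
1,000,000,000,000 / 1,073,741,824 = 931.3 GiB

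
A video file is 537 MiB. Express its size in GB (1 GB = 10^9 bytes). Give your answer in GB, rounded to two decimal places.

0.56 GB

537 MiB = 537 × 2^20 bytes = 563,085,312 bytes
1 GB = 1,000,000,000 bytes
563,085,312 / 1,000,000,000 = 0.56 GB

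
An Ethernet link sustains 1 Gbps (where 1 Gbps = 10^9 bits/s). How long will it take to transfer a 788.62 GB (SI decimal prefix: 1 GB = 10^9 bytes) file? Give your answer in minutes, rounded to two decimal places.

788.62 GB = 788,620,000,000 bytes = 6,308,960,000,000 bits
1 Gbps = 1,000,000,000 bits/s
time = 6,308,960,000,000 / 1,000,000,000 = 6,308.960 s
6,308.960 s / 60 = 105.15 minutes

105.15 minutes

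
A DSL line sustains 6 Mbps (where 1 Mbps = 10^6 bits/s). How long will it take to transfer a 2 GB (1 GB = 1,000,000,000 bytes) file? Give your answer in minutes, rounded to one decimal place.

44.4 minutes

2 GB = 2,000,000,000 bytes = 16,000,000,000 bits
6 Mbps = 6,000,000 bits/s
time = 16,000,000,000 / 6,000,000 = 2,666.67 s
2,666.67 s / 60 = 44.4 minutes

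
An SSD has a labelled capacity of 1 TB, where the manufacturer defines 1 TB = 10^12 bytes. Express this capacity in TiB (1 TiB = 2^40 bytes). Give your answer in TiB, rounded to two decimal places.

1 TB × 1,000,000,000,000 bytes/TB = 1,000,000,000,000 bytes
1 TiB = 2^40 bytes = 1,099,511,627,776 bytes
1,000,000,000,000 / 1,099,511,627,776 = 0.91 TiB

0.91 TiB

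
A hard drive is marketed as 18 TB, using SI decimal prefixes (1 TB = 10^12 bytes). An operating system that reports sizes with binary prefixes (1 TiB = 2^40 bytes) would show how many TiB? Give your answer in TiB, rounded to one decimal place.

16.4 TiB

18 TB × 1,000,000,000,000 bytes/TB = 18,000,000,000,000 bytes
1 TiB = 1,099,511,627,776 bytes
18,000,000,000,000 / 1,099,511,627,776 = 16.4 TiB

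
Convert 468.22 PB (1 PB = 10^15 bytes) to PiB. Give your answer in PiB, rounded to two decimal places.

415.86 PiB

468.22 PB = 468.22 × 10^15 bytes = 468,220,000,000,000,000 bytes
1 PiB = 2^50 bytes = 1,125,899,906,842,624 bytes
468,220,000,000,000,000 / 1,125,899,906,842,624 = 415.86 PiB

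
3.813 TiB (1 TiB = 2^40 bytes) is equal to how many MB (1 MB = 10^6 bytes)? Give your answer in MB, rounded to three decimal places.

3.813 TiB × 1,099,511,627,776 bytes/TiB = 4,192,437,836,709.888 bytes
1 MB = 10^6 bytes = 1,000,000 bytes
4,192,437,836,709.888 / 1,000,000 = 4,192,437.837 MB

4,192,437.837 MB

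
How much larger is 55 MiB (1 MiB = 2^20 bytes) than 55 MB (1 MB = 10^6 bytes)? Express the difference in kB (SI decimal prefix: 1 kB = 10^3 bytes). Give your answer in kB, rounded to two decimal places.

2,671.68 kB

55 MiB = 55 × 1,048,576 = 57,671,680 bytes
55 MB = 55 × 1,000,000 = 55,000,000 bytes
difference = 2,671,680 bytes
2,671,680 / 1,000 = 2,671.68 kB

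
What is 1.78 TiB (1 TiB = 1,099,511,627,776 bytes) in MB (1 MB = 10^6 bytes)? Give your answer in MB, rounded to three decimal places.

1.78 TiB = 1.78 × 2^40 bytes = 1,957,130,697,441.28 bytes
1 MB = 10^6 bytes = 1,000,000 bytes
1,957,130,697,441.28 / 1,000,000 = 1,957,130.697 MB

1,957,130.697 MB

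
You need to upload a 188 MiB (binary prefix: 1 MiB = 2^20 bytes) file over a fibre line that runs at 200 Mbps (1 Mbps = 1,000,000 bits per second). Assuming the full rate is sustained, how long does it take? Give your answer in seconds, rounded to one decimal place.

7.9 seconds

188 MiB = 197,132,288 bytes = 1,577,058,304 bits
200 Mbps = 200,000,000 bits/s
time = 1,577,058,304 / 200,000,000 = 7.9 s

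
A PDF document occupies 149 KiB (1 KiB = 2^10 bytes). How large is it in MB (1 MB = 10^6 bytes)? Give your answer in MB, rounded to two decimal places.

0.15 MB

149 KiB × 1,024 bytes/KiB = 152,576 bytes
1 MB = 1,000,000 bytes
152,576 / 1,000,000 = 0.15 MB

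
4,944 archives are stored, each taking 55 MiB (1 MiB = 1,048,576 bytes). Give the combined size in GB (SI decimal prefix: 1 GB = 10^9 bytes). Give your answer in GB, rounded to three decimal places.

285.129 GB

Total = 4,944 × 55 MiB = 271,920 MiB
= 271,920 × 1,048,576 bytes = 285,128,785,920 bytes
1 GB = 1,000,000,000 bytes
285,128,785,920 / 1,000,000,000 = 285.129 GB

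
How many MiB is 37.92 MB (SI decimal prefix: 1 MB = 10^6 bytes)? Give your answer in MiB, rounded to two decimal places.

36.16 MiB

37.92 MB = 37.92 × 10^6 bytes = 37,920,000 bytes
1 MiB = 1,048,576 bytes
37,920,000 / 1,048,576 = 36.16 MiB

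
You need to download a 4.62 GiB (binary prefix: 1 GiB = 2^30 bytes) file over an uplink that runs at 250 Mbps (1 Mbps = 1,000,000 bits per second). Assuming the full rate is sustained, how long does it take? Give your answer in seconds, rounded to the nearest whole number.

4.62 GiB = 4,960,687,226.88 bytes = 39,685,497,815.04 bits
250 Mbps = 250,000,000 bits/s
time = 39,685,497,815.04 / 250,000,000 = 159 s

159 seconds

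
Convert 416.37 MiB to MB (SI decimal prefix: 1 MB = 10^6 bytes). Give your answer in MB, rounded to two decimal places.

416.37 MiB × 1,048,576 bytes/MiB = 436,595,589.12 bytes
1 MB = 1,000,000 bytes
436,595,589.12 / 1,000,000 = 436.60 MB

436.60 MB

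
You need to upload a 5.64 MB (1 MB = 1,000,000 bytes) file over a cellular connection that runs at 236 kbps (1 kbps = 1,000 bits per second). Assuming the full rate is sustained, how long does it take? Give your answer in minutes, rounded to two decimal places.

5.64 MB = 5,640,000 bytes = 45,120,000 bits
236 kbps = 236,000 bits/s
time = 45,120,000 / 236,000 = 191.186 s
191.186 s / 60 = 3.19 minutes

3.19 minutes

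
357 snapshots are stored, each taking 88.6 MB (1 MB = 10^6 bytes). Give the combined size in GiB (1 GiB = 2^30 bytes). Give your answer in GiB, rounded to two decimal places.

Total = 357 × 88.6 MB = 31630.2 MB
= 31630.2 × 1,000,000 bytes = 31,630,200,000 bytes
1 GiB = 1,073,741,824 bytes
31,630,200,000 / 1,073,741,824 = 29.46 GiB

29.46 GiB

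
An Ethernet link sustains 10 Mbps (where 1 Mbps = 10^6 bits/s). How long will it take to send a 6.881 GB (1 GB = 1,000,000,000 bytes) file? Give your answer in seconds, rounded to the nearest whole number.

6.881 GB = 6,881,000,000 bytes = 55,048,000,000 bits
10 Mbps = 10,000,000 bits/s
time = 55,048,000,000 / 10,000,000 = 5,505 s

5,505 seconds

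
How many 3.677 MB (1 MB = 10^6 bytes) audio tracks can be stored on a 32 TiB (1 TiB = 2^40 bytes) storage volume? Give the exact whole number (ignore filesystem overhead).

Capacity: 32 TiB = 35,184,372,088,832 bytes
Per item: 3.677 MB = 3,677,000 bytes
⌊35,184,372,088,832 / 3,677,000⌋ = 9,568,771

9,568,771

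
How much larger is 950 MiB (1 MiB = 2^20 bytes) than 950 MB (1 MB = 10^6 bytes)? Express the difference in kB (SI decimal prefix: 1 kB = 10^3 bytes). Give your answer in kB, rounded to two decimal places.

950 MiB = 950 × 1,048,576 = 996,147,200 bytes
950 MB = 950 × 1,000,000 = 950,000,000 bytes
difference = 46,147,200 bytes
46,147,200 / 1,000 = 46,147.20 kB

46,147.20 kB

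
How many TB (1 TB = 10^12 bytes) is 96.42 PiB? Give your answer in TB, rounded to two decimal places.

108,559.27 TB

96.42 PiB × 1,125,899,906,842,624 bytes/PiB = 108,559,269,017,765,806.08 bytes
1 TB = 1,000,000,000,000 bytes
108,559,269,017,765,806.08 / 1,000,000,000,000 = 108,559.27 TB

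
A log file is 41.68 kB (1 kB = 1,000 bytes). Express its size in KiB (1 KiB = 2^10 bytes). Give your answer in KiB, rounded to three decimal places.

40.703 KiB

41.68 kB × 1,000 bytes/kB = 41,680 bytes
1 KiB = 1,024 bytes
41,680 / 1,024 = 40.703 KiB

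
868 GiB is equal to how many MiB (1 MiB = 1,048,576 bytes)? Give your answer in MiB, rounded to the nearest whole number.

888,832 MiB

868 GiB = 868 × 2^30 bytes = 932,007,903,232 bytes
1 MiB = 1,048,576 bytes
932,007,903,232 / 1,048,576 = 888,832 MiB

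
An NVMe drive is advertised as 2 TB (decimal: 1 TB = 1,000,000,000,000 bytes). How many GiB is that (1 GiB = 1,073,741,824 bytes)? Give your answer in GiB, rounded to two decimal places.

2 TB × 1,000,000,000,000 bytes/TB = 2,000,000,000,000 bytes
1 GiB = 1,073,741,824 bytes
2,000,000,000,000 / 1,073,741,824 = 1,862.65 GiB

1,862.65 GiB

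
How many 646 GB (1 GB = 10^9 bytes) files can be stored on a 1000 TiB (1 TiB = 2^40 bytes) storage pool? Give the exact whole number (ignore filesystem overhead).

Capacity: 1000 TiB = 1,099,511,627,776,000 bytes
Per item: 646 GB = 646,000,000,000 bytes
⌊1,099,511,627,776,000 / 646,000,000,000⌋ = 1,702

1,702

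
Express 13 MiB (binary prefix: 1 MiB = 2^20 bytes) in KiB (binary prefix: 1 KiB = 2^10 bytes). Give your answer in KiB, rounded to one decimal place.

13 MiB = 13 × 2^20 bytes = 13,631,488 bytes
1 KiB = 2^10 bytes = 1,024 bytes
13,631,488 / 1,024 = 13,312.0 KiB

13,312.0 KiB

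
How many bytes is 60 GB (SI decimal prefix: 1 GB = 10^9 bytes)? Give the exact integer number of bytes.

60,000,000,000 bytes

60 × 1,000,000,000 = 60,000,000,000 bytes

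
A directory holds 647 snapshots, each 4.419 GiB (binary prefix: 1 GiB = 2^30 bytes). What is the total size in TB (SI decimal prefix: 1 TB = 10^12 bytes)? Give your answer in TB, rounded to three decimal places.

Total = 647 × 4.419 GiB = 2859.093 GiB
= 2859.093 × 1,073,741,824 bytes = 3,069,927,732,805.632 bytes
1 TB = 1,000,000,000,000 bytes
3,069,927,732,805.632 / 1,000,000,000,000 = 3.070 TB

3.070 TB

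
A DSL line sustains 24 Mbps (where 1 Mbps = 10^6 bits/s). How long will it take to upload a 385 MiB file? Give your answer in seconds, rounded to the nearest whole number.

385 MiB = 403,701,760 bytes = 3,229,614,080 bits
24 Mbps = 24,000,000 bits/s
time = 3,229,614,080 / 24,000,000 = 135 s

135 seconds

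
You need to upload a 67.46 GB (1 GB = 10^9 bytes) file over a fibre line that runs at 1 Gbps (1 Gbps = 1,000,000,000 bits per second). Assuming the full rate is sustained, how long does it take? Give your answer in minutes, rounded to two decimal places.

67.46 GB = 67,460,000,000 bytes = 539,680,000,000 bits
1 Gbps = 1,000,000,000 bits/s
time = 539,680,000,000 / 1,000,000,000 = 539.680 s
539.680 s / 60 = 8.99 minutes

8.99 minutes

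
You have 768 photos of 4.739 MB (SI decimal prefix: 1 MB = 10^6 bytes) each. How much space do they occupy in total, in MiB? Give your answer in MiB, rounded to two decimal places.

3,470.95 MiB

Total = 768 × 4.739 MB = 3639.552 MB
= 3639.552 × 1,000,000 bytes = 3,639,552,000 bytes
1 MiB = 1,048,576 bytes
3,639,552,000 / 1,048,576 = 3,470.95 MiB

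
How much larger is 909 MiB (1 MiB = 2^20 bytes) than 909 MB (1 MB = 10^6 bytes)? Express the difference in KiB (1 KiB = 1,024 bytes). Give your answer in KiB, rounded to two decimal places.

909 MiB = 909 × 1,048,576 = 953,155,584 bytes
909 MB = 909 × 1,000,000 = 909,000,000 bytes
difference = 44,155,584 bytes
44,155,584 / 1,024 = 43,120.69 KiB

43,120.69 KiB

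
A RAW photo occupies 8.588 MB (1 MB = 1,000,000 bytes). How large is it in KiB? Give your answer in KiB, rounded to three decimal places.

8,386.719 KiB

8.588 MB = 8.588 × 10^6 bytes = 8,588,000 bytes
1 KiB = 2^10 bytes = 1,024 bytes
8,588,000 / 1,024 = 8,386.719 KiB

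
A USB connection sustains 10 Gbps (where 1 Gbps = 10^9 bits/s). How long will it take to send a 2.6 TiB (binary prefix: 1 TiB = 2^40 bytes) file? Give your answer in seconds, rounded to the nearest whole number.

2,287 seconds

2.6 TiB = 2,858,730,232,217.6 bytes = 22,869,841,857,740.8 bits
10 Gbps = 10,000,000,000 bits/s
time = 22,869,841,857,740.8 / 10,000,000,000 = 2,287 s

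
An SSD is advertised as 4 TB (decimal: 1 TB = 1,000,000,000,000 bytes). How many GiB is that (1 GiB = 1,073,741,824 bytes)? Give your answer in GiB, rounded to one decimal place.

3,725.3 GiB

4 TB = 4 × 10^12 bytes = 4,000,000,000,000 bytes
1 GiB = 1,073,741,824 bytes
4,000,000,000,000 / 1,073,741,824 = 3,725.3 GiB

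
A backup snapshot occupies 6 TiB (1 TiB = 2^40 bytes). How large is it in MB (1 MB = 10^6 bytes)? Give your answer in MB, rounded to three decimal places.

6 TiB = 6 × 2^40 bytes = 6,597,069,766,656 bytes
1 MB = 10^6 bytes = 1,000,000 bytes
6,597,069,766,656 / 1,000,000 = 6,597,069.767 MB

6,597,069.767 MB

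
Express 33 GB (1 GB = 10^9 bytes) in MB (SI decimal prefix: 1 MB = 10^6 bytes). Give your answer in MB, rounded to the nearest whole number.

33,000 MB

33 GB = 33 × 10^9 bytes = 33,000,000,000 bytes
1 MB = 1,000,000 bytes
33,000,000,000 / 1,000,000 = 33,000 MB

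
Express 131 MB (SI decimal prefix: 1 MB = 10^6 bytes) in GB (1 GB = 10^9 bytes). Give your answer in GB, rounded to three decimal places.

0.131 GB

131 MB = 131 × 10^6 bytes = 131,000,000 bytes
1 GB = 1,000,000,000 bytes
131,000,000 / 1,000,000,000 = 0.131 GB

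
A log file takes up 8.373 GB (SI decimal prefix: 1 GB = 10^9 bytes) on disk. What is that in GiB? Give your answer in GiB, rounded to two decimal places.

8.373 GB = 8.373 × 10^9 bytes = 8,373,000,000 bytes
1 GiB = 1,073,741,824 bytes
8,373,000,000 / 1,073,741,824 = 7.80 GiB

7.80 GiB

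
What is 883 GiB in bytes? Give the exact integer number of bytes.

883 × 1,073,741,824 = 948,114,030,592 bytes

948,114,030,592 bytes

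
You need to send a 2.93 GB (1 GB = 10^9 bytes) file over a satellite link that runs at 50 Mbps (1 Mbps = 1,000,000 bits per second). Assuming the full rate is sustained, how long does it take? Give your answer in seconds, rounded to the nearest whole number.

469 seconds

2.93 GB = 2,930,000,000 bytes = 23,440,000,000 bits
50 Mbps = 50,000,000 bits/s
time = 23,440,000,000 / 50,000,000 = 469 s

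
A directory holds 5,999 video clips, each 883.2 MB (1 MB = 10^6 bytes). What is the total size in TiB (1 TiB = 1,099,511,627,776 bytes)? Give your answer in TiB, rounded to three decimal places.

4.819 TiB

Total = 5,999 × 883.2 MB = 5298316.8 MB
= 5298316.8 × 1,000,000 bytes = 5,298,316,800,000 bytes
1 TiB = 1,099,511,627,776 bytes
5,298,316,800,000 / 1,099,511,627,776 = 4.819 TiB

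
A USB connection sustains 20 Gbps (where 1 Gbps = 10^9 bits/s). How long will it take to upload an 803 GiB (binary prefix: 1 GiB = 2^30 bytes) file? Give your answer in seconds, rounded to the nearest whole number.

803 GiB = 862,214,684,672 bytes = 6,897,717,477,376 bits
20 Gbps = 20,000,000,000 bits/s
time = 6,897,717,477,376 / 20,000,000,000 = 345 s

345 seconds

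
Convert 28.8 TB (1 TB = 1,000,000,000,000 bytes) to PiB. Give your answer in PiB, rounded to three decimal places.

28.8 TB = 28.8 × 10^12 bytes = 28,800,000,000,000 bytes
1 PiB = 1,125,899,906,842,624 bytes
28,800,000,000,000 / 1,125,899,906,842,624 = 0.026 PiB

0.026 PiB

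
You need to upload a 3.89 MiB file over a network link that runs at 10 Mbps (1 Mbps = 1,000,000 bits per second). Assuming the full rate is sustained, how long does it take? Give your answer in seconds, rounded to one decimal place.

3.3 seconds

3.89 MiB = 4,078,960.64 bytes = 32,631,685.12 bits
10 Mbps = 10,000,000 bits/s
time = 32,631,685.12 / 10,000,000 = 3.3 s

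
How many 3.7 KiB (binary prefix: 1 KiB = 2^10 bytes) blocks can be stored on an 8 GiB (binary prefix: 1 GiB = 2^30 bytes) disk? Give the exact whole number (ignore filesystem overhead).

Capacity: 8 GiB = 8,589,934,592 bytes
Per item: 3.7 KiB = 3,788.8 bytes
⌊8,589,934,592 / 3,788.8⌋ = 2,267,191

2,267,191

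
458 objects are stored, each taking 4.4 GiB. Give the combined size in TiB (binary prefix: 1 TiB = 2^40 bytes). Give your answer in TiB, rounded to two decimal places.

1.97 TiB

Total = 458 × 4.4 GiB = 2015.2 GiB
= 2015.2 × 1,073,741,824 bytes = 2,163,804,523,724.8 bytes
1 TiB = 1,099,511,627,776 bytes
2,163,804,523,724.8 / 1,099,511,627,776 = 1.97 TiB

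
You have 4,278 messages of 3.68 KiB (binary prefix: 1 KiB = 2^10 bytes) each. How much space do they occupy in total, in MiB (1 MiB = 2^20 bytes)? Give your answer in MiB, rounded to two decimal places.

15.37 MiB

Total = 4,278 × 3.68 KiB = 15743.04 KiB
= 15743.04 × 1,024 bytes = 16,120,872.96 bytes
1 MiB = 1,048,576 bytes
16,120,872.96 / 1,048,576 = 15.37 MiB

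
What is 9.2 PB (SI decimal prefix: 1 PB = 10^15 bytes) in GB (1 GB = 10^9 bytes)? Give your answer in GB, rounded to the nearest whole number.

9,200,000 GB

9.2 PB = 9.2 × 10^15 bytes = 9,200,000,000,000,000 bytes
1 GB = 1,000,000,000 bytes
9,200,000,000,000,000 / 1,000,000,000 = 9,200,000 GB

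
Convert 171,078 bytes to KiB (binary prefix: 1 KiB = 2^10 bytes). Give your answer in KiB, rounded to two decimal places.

171,078 bytes given.
1 KiB = 1,024 bytes
171,078 / 1,024 = 167.07 KiB

167.07 KiB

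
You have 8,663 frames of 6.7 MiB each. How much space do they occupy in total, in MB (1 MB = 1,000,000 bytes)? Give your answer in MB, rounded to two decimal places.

60,861.55 MB

Total = 8,663 × 6.7 MiB = 58042.1 MiB
= 58042.1 × 1,048,576 bytes = 60,861,553,049.6 bytes
1 MB = 1,000,000 bytes
60,861,553,049.6 / 1,000,000 = 60,861.55 MB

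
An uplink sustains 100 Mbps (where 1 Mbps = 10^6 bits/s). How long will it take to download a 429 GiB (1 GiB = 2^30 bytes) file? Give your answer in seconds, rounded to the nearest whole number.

36,851 seconds

429 GiB = 460,635,242,496 bytes = 3,685,081,939,968 bits
100 Mbps = 100,000,000 bits/s
time = 3,685,081,939,968 / 100,000,000 = 36,851 s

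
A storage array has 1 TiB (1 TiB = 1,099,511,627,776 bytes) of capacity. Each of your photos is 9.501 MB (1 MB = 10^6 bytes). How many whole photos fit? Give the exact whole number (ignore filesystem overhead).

Capacity: 1 TiB = 1,099,511,627,776 bytes
Per item: 9.501 MB = 9,501,000 bytes
⌊1,099,511,627,776 / 9,501,000⌋ = 115,725

115,725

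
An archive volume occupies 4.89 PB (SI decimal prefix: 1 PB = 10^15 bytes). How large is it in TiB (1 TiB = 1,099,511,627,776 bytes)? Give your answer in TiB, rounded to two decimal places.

4,447.43 TiB

4.89 PB = 4.89 × 10^15 bytes = 4,890,000,000,000,000 bytes
1 TiB = 2^40 bytes = 1,099,511,627,776 bytes
4,890,000,000,000,000 / 1,099,511,627,776 = 4,447.43 TiB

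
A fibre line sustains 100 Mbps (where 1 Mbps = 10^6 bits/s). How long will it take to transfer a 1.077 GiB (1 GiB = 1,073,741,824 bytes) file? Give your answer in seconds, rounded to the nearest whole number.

93 seconds

1.077 GiB = 1,156,419,944.448 bytes = 9,251,359,555.584 bits
100 Mbps = 100,000,000 bits/s
time = 9,251,359,555.584 / 100,000,000 = 93 s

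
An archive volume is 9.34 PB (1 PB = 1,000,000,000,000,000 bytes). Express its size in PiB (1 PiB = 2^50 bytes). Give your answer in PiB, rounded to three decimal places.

8.296 PiB

9.34 PB × 1,000,000,000,000,000 bytes/PB = 9,340,000,000,000,000 bytes
1 PiB = 1,125,899,906,842,624 bytes
9,340,000,000,000,000 / 1,125,899,906,842,624 = 8.296 PiB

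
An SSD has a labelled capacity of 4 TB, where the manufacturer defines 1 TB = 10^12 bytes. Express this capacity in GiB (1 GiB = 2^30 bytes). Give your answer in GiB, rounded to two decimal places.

4 TB × 1,000,000,000,000 bytes/TB = 4,000,000,000,000 bytes
1 GiB = 2^30 bytes = 1,073,741,824 bytes
4,000,000,000,000 / 1,073,741,824 = 3,725.29 GiB

3,725.29 GiB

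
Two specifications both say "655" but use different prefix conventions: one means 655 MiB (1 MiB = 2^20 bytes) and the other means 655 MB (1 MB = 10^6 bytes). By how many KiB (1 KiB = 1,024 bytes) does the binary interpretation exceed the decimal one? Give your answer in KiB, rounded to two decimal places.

31,071.56 KiB

655 MiB = 655 × 1,048,576 = 686,817,280 bytes
655 MB = 655 × 1,000,000 = 655,000,000 bytes
difference = 31,817,280 bytes
31,817,280 / 1,024 = 31,071.56 KiB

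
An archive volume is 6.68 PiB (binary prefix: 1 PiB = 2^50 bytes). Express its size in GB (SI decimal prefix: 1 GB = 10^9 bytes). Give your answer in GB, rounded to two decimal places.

7,521,011.38 GB

6.68 PiB × 1,125,899,906,842,624 bytes/PiB = 7,521,011,377,708,728.32 bytes
1 GB = 10^9 bytes = 1,000,000,000 bytes
7,521,011,377,708,728.32 / 1,000,000,000 = 7,521,011.38 GB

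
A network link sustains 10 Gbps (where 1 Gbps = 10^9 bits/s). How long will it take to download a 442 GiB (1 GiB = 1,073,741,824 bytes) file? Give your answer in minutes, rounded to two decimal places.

6.33 minutes

442 GiB = 474,593,886,208 bytes = 3,796,751,089,664 bits
10 Gbps = 10,000,000,000 bits/s
time = 3,796,751,089,664 / 10,000,000,000 = 379.675 s
379.675 s / 60 = 6.33 minutes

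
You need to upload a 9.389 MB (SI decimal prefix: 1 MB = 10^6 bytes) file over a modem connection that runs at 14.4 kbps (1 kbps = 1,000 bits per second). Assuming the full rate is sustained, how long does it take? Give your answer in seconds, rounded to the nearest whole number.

5,216 seconds

9.389 MB = 9,389,000 bytes = 75,112,000 bits
14.4 kbps = 14,400 bits/s
time = 75,112,000 / 14,400 = 5,216 s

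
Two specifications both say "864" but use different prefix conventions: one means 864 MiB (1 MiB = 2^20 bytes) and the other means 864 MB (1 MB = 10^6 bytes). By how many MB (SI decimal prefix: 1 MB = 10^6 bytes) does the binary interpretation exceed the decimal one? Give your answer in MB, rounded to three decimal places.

864 MiB = 864 × 1,048,576 = 905,969,664 bytes
864 MB = 864 × 1,000,000 = 864,000,000 bytes
difference = 41,969,664 bytes
41,969,664 / 1,000,000 = 41.970 MB

41.970 MB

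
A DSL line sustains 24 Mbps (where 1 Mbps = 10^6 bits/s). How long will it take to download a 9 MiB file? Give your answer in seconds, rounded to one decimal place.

3.1 seconds

9 MiB = 9,437,184 bytes = 75,497,472 bits
24 Mbps = 24,000,000 bits/s
time = 75,497,472 / 24,000,000 = 3.1 s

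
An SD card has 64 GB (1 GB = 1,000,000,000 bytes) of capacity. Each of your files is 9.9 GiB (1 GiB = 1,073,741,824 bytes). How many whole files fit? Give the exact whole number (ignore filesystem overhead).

Capacity: 64 GB = 64,000,000,000 bytes
Per item: 9.9 GiB = 10,630,044,057.6 bytes
⌊64,000,000,000 / 10,630,044,057.6⌋ = 6

6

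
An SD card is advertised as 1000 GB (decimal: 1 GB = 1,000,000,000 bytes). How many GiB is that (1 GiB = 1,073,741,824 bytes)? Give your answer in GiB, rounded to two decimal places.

1000 GB × 1,000,000,000 bytes/GB = 1,000,000,000,000 bytes
1 GiB = 2^30 bytes = 1,073,741,824 bytes
1,000,000,000,000 / 1,073,741,824 = 931.32 GiB

931.32 GiB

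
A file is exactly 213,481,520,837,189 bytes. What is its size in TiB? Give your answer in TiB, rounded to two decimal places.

213,481,520,837,189 bytes given.
1 TiB = 1,099,511,627,776 bytes
213,481,520,837,189 / 1,099,511,627,776 = 194.16 TiB

194.16 TiB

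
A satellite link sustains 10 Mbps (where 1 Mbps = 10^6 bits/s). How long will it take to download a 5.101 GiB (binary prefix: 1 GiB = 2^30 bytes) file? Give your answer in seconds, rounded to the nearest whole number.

5.101 GiB = 5,477,157,044.224 bytes = 43,817,256,353.792 bits
10 Mbps = 10,000,000 bits/s
time = 43,817,256,353.792 / 10,000,000 = 4,382 s

4,382 seconds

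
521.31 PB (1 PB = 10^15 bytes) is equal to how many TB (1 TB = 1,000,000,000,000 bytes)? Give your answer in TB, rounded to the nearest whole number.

521.31 PB × 1,000,000,000,000,000 bytes/PB = 521,310,000,000,000,000 bytes
1 TB = 10^12 bytes = 1,000,000,000,000 bytes
521,310,000,000,000,000 / 1,000,000,000,000 = 521,310 TB

521,310 TB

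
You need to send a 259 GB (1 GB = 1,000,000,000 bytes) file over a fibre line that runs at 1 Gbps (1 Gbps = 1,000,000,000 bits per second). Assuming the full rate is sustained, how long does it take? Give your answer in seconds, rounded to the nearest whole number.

2,072 seconds

259 GB = 259,000,000,000 bytes = 2,072,000,000,000 bits
1 Gbps = 1,000,000,000 bits/s
time = 2,072,000,000,000 / 1,000,000,000 = 2,072 s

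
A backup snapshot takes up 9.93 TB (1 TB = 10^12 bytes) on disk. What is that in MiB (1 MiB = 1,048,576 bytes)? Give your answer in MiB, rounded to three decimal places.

9,469,985.962 MiB

9.93 TB = 9.93 × 10^12 bytes = 9,930,000,000,000 bytes
1 MiB = 2^20 bytes = 1,048,576 bytes
9,930,000,000,000 / 1,048,576 = 9,469,985.962 MiB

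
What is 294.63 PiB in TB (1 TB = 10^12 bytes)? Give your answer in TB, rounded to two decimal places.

294.63 PiB = 294.63 × 2^50 bytes = 331,723,889,553,042,309.12 bytes
1 TB = 10^12 bytes = 1,000,000,000,000 bytes
331,723,889,553,042,309.12 / 1,000,000,000,000 = 331,723.89 TB

331,723.89 TB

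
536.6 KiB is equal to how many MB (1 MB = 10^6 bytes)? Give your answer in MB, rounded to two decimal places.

536.6 KiB = 536.6 × 2^10 bytes = 549,478.4 bytes
1 MB = 10^6 bytes = 1,000,000 bytes
549,478.4 / 1,000,000 = 0.55 MB

0.55 MB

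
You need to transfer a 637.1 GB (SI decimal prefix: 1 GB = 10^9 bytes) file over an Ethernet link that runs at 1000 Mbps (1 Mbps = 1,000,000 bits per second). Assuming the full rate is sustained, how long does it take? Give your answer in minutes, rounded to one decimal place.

637.1 GB = 637,100,000,000 bytes = 5,096,800,000,000 bits
1000 Mbps = 1,000,000,000 bits/s
time = 5,096,800,000,000 / 1,000,000,000 = 5,096.80 s
5,096.80 s / 60 = 84.9 minutes

84.9 minutes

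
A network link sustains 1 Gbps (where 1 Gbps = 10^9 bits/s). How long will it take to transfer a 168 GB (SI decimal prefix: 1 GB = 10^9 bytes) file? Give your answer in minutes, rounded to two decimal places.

22.40 minutes

168 GB = 168,000,000,000 bytes = 1,344,000,000,000 bits
1 Gbps = 1,000,000,000 bits/s
time = 1,344,000,000,000 / 1,000,000,000 = 1,344.000 s
1,344.000 s / 60 = 22.40 minutes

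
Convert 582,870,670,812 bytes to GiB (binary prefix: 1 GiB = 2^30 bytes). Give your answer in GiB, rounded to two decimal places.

582,870,670,812 bytes given.
1 GiB = 2^30 bytes = 1,073,741,824 bytes
582,870,670,812 / 1,073,741,824 = 542.84 GiB

542.84 GiB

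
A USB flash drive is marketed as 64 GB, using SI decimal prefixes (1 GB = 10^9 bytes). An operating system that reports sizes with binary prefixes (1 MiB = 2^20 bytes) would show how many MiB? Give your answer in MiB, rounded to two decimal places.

61,035.16 MiB

64 GB × 1,000,000,000 bytes/GB = 64,000,000,000 bytes
1 MiB = 2^20 bytes = 1,048,576 bytes
64,000,000,000 / 1,048,576 = 61,035.16 MiB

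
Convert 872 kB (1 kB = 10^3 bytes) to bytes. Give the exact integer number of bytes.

872,000 bytes

872 × 1,000 = 872,000 bytes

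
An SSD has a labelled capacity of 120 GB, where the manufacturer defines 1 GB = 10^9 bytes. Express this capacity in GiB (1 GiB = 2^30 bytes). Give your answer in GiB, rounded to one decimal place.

111.8 GiB

120 GB = 120 × 10^9 bytes = 120,000,000,000 bytes
1 GiB = 1,073,741,824 bytes
120,000,000,000 / 1,073,741,824 = 111.8 GiB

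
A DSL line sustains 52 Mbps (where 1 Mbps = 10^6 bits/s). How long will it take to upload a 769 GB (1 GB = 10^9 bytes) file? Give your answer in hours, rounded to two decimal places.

769 GB = 769,000,000,000 bytes = 6,152,000,000,000 bits
52 Mbps = 52,000,000 bits/s
time = 6,152,000,000,000 / 52,000,000 = 118,307.6923 s
118,307.6923 s / 3600 = 32.86 hours

32.86 hours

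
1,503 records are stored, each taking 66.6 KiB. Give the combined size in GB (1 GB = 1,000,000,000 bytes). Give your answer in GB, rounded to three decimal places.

Total = 1,503 × 66.6 KiB = 100099.8 KiB
= 100099.8 × 1,024 bytes = 102,502,195.2 bytes
1 GB = 1,000,000,000 bytes
102,502,195.2 / 1,000,000,000 = 0.103 GB

0.103 GB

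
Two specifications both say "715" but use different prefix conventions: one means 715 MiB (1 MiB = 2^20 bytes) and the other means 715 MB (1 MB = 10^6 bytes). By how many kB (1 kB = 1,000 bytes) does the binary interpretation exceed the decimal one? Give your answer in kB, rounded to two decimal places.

715 MiB = 715 × 1,048,576 = 749,731,840 bytes
715 MB = 715 × 1,000,000 = 715,000,000 bytes
difference = 34,731,840 bytes
34,731,840 / 1,000 = 34,731.84 kB

34,731.84 kB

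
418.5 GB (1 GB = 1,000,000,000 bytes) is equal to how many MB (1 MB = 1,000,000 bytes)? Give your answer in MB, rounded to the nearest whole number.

418,500 MB

418.5 GB = 418.5 × 10^9 bytes = 418,500,000,000 bytes
1 MB = 10^6 bytes = 1,000,000 bytes
418,500,000,000 / 1,000,000 = 418,500 MB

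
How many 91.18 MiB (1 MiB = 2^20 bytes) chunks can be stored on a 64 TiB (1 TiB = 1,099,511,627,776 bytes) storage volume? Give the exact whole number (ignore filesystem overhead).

736,004

Capacity: 64 TiB = 70,368,744,177,664 bytes
Per item: 91.18 MiB = 95,609,159.68 bytes
⌊70,368,744,177,664 / 95,609,159.68⌋ = 736,004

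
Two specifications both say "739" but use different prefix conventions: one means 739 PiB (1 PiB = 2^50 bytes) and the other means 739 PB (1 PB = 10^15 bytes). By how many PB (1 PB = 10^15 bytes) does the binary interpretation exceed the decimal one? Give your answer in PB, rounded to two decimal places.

93.04 PB

739 PiB = 739 × 1,125,899,906,842,624 = 832,040,031,156,699,136 bytes
739 PB = 739 × 1,000,000,000,000,000 = 739,000,000,000,000,000 bytes
difference = 93,040,031,156,699,136 bytes
93,040,031,156,699,136 / 1,000,000,000,000,000 = 93.04 PB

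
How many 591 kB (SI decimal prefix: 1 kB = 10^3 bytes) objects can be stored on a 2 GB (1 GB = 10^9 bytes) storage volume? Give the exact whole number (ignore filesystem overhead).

3,384

Capacity: 2 GB = 2,000,000,000 bytes
Per item: 591 kB = 591,000 bytes
⌊2,000,000,000 / 591,000⌋ = 3,384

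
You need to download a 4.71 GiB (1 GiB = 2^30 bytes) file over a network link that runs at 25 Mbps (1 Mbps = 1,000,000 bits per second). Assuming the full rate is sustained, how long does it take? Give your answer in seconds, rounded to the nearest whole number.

4.71 GiB = 5,057,323,991.04 bytes = 40,458,591,928.32 bits
25 Mbps = 25,000,000 bits/s
time = 40,458,591,928.32 / 25,000,000 = 1,618 s

1,618 seconds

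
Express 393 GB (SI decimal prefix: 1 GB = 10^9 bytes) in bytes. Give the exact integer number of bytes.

393,000,000,000 bytes

393 × 1,000,000,000 = 393,000,000,000 bytes  (1 GB = 10^9 bytes)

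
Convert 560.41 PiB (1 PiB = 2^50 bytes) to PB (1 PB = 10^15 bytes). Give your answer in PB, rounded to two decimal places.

560.41 PiB × 1,125,899,906,842,624 bytes/PiB = 630,965,566,793,674,915.84 bytes
1 PB = 1,000,000,000,000,000 bytes
630,965,566,793,674,915.84 / 1,000,000,000,000,000 = 630.97 PB

630.97 PB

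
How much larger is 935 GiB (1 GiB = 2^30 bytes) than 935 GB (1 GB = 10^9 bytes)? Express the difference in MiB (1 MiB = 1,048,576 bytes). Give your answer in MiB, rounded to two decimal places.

65,754.51 MiB

935 GiB = 935 × 1,073,741,824 = 1,003,948,605,440 bytes
935 GB = 935 × 1,000,000,000 = 935,000,000,000 bytes
difference = 68,948,605,440 bytes
68,948,605,440 / 1,048,576 = 65,754.51 MiB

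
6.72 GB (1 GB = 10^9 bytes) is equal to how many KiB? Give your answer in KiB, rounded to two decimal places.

6,562,500.00 KiB

6.72 GB = 6.72 × 10^9 bytes = 6,720,000,000 bytes
1 KiB = 2^10 bytes = 1,024 bytes
6,720,000,000 / 1,024 = 6,562,500.00 KiB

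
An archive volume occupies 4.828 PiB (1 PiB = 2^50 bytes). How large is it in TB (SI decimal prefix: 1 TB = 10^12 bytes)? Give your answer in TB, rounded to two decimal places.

5,435.84 TB

4.828 PiB = 4.828 × 2^50 bytes = 5,435,844,750,236,188.672 bytes
1 TB = 1,000,000,000,000 bytes
5,435,844,750,236,188.672 / 1,000,000,000,000 = 5,435.84 TB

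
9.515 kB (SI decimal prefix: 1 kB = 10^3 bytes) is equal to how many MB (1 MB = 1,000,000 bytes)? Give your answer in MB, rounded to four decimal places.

0.0095 MB

9.515 kB = 9.515 × 10^3 bytes = 9,515 bytes
1 MB = 10^6 bytes = 1,000,000 bytes
9,515 / 1,000,000 = 0.0095 MB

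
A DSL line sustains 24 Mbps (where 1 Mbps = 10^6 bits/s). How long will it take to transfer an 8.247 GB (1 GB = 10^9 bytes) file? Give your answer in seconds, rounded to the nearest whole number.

8.247 GB = 8,247,000,000 bytes = 65,976,000,000 bits
24 Mbps = 24,000,000 bits/s
time = 65,976,000,000 / 24,000,000 = 2,749 s

2,749 seconds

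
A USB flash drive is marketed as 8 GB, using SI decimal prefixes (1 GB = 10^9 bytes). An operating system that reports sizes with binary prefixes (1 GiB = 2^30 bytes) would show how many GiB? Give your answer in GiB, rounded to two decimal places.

8 GB = 8 × 10^9 bytes = 8,000,000,000 bytes
1 GiB = 2^30 bytes = 1,073,741,824 bytes
8,000,000,000 / 1,073,741,824 = 7.45 GiB

7.45 GiB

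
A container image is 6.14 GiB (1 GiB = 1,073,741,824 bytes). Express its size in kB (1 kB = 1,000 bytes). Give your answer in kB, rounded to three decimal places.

6.14 GiB × 1,073,741,824 bytes/GiB = 6,592,774,799.36 bytes
1 kB = 1,000 bytes
6,592,774,799.36 / 1,000 = 6,592,774.799 kB

6,592,774.799 kB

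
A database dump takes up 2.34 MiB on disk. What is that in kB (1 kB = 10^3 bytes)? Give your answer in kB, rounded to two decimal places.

2,453.67 kB

2.34 MiB = 2.34 × 2^20 bytes = 2,453,667.84 bytes
1 kB = 10^3 bytes = 1,000 bytes
2,453,667.84 / 1,000 = 2,453.67 kB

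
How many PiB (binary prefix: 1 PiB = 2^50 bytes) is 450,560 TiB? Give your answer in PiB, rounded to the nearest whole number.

440 PiB

450,560 TiB × 1,099,511,627,776 bytes/TiB = 495,395,959,010,754,560 bytes
1 PiB = 2^50 bytes = 1,125,899,906,842,624 bytes
495,395,959,010,754,560 / 1,125,899,906,842,624 = 440 PiB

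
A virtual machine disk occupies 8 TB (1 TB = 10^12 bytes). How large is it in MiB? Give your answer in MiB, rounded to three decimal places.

8 TB = 8 × 10^12 bytes = 8,000,000,000,000 bytes
1 MiB = 1,048,576 bytes
8,000,000,000,000 / 1,048,576 = 7,629,394.531 MiB

7,629,394.531 MiB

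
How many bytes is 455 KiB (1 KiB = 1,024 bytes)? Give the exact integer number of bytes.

465,920 bytes

455 × 1,024 = 465,920 bytes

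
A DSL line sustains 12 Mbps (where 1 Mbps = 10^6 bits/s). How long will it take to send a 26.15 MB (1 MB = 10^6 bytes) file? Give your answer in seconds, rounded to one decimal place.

17.4 seconds

26.15 MB = 26,150,000 bytes = 209,200,000 bits
12 Mbps = 12,000,000 bits/s
time = 209,200,000 / 12,000,000 = 17.4 s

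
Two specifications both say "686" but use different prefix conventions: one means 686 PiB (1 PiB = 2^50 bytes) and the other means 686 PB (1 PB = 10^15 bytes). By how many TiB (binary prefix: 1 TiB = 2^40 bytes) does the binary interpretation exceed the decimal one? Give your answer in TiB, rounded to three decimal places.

686 PiB = 686 × 1,125,899,906,842,624 = 772,367,336,094,040,064 bytes
686 PB = 686 × 1,000,000,000,000,000 = 686,000,000,000,000,000 bytes
difference = 86,367,336,094,040,064 bytes
86,367,336,094,040,064 / 1,099,511,627,776 = 78,550.635 TiB

78,550.635 TiB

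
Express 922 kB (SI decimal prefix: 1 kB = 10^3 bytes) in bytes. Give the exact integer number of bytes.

922 × 1,000 = 922,000 bytes

922,000 bytes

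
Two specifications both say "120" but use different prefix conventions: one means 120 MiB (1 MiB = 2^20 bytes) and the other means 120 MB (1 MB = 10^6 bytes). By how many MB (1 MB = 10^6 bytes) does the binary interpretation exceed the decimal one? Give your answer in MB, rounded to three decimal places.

120 MiB = 120 × 1,048,576 = 125,829,120 bytes
120 MB = 120 × 1,000,000 = 120,000,000 bytes
difference = 5,829,120 bytes
5,829,120 / 1,000,000 = 5.829 MB

5.829 MB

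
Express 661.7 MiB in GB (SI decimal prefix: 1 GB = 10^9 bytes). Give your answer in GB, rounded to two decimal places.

0.69 GB

661.7 MiB = 661.7 × 2^20 bytes = 693,842,739.2 bytes
1 GB = 10^9 bytes = 1,000,000,000 bytes
693,842,739.2 / 1,000,000,000 = 0.69 GB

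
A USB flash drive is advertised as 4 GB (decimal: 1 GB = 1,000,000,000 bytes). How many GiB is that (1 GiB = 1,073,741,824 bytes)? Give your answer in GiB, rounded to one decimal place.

4 GB = 4 × 10^9 bytes = 4,000,000,000 bytes
1 GiB = 2^30 bytes = 1,073,741,824 bytes
4,000,000,000 / 1,073,741,824 = 3.7 GiB

3.7 GiB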